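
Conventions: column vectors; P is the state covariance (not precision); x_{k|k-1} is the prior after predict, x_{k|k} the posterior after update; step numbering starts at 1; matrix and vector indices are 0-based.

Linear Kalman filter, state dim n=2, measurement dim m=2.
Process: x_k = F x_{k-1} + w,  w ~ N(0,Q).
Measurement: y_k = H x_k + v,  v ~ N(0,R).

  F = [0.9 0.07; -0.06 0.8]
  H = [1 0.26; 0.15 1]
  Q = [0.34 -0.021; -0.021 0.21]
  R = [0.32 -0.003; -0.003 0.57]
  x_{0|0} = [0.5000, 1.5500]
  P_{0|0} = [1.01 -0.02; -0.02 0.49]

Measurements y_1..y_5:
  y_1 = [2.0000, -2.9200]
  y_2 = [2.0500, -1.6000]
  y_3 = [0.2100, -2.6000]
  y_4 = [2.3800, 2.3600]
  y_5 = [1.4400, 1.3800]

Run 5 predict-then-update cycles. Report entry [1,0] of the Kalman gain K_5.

step 1: x^-=[0.5585, 1.2100]  P^-=[1.1580 -0.0624; -0.0624 0.5292]  S=[1.4813 0.2434; 0.2434 1.1065]  K=[0.7825 -0.0716; -0.0274 0.4758]  nu=[1.1269, -4.2138]  x^+=[1.7420, -0.8259]  P^+=[0.2725 -0.0840; -0.0840 0.2839]
step 2: x^-=[1.5100, -0.7652]  P^-=[0.5515 -0.0800; -0.0800 0.4007]  S=[0.8570 0.1008; 0.1008 0.9592]  K=[0.6267 -0.0630; -0.0197 0.4074]  nu=[0.7390, -1.0613]  x^+=[2.0399, -1.2121]  P^+=[0.2191 -0.0707; -0.0707 0.2429]
step 3: x^-=[1.7511, -1.0921]  P^-=[0.5098 -0.0698; -0.0698 0.3730]  S=[0.8187 0.0979; 0.0979 0.9335]  K=[0.6073 -0.0566; -0.0134 0.3898]  nu=[-1.2572, -1.7706]  x^+=[1.0878, -1.7653]  P^+=[0.2116 -0.0658; -0.0658 0.2321]
step 4: x^-=[0.8555, -1.4775]  P^-=[0.5042 -0.0665; -0.0665 0.3656]  S=[0.8144 0.0986; 0.0986 0.9270]  K=[0.6045 -0.0545; -0.0116 0.3849]  nu=[1.9087, 3.7092]  x^+=[1.8073, -0.0720]  P^+=[0.2104 -0.0644; -0.0644 0.2291]
step 5: x^-=[1.6216, -0.1661]  P^-=[0.5034 -0.0656; -0.0656 0.3635]  S=[0.8138 0.0988; 0.0988 0.9252]  K=[0.6041 -0.0539; -0.0111 0.3835]  nu=[-0.1384, 1.3028]  x^+=[1.4678, 0.3351]  P^+=[0.2101 -0.0640; -0.0640 0.2282]

K[1,0] = -0.0111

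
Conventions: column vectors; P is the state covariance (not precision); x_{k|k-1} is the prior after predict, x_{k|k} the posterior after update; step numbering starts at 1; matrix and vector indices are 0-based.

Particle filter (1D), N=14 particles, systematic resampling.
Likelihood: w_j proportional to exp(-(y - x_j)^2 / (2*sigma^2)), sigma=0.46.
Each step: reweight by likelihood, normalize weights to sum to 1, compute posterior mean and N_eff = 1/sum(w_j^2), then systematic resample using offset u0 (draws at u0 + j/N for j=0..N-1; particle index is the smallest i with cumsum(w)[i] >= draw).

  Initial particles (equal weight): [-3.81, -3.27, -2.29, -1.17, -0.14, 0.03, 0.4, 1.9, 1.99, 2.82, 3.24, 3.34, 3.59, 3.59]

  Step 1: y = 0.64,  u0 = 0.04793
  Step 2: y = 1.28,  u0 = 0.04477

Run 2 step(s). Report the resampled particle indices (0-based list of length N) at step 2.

resampled_idx = [4, 6, 7, 7, 8, 9, 10, 10, 11, 12, 13, 13, 13, 13]

step 1: w=[0.0000, 0.0000, 0.0000, 0.0003, 0.1520, 0.2656, 0.5585, 0.0150, 0.0086, 0.0000, 0.0000, 0.0000, 0.0000, 0.0000]  mean=0.2555  Neff=2.4640  idx=[4, 4, 5, 5, 5, 5, 6, 6, 6, 6, 6, 6, 6, 7]
step 2: w=[0.0052, 0.0052, 0.0152, 0.0152, 0.0152, 0.0152, 0.0976, 0.0976, 0.0976, 0.0976, 0.0976, 0.0976, 0.0976, 0.2454]  mean=0.7401  Neff=7.8157  idx=[4, 6, 7, 7, 8, 9, 10, 10, 11, 12, 13, 13, 13, 13]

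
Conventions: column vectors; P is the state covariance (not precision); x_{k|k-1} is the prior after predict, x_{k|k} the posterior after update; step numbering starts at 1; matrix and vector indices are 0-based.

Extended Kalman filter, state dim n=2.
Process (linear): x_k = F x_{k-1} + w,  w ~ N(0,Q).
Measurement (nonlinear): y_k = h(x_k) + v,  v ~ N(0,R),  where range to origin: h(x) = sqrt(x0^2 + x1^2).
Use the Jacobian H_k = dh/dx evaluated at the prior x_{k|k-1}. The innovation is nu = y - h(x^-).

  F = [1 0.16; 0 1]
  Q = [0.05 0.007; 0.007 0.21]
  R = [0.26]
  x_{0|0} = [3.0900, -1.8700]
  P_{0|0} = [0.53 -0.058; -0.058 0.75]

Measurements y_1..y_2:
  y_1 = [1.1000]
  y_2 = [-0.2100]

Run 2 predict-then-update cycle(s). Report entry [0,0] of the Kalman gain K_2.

K[0,0] = 0.5890

step 1: x^-=[2.7908, -1.8700]  P^-=[0.5806 0.0690; 0.0690 0.9600]  H_jac=[0.8307 -0.5566]  S=[0.8944]  K=[0.4964; -0.5334]  nu=[-2.2594]  x^+=[1.6693, -0.6648]  P^+=[0.3603 0.3058; 0.3058 0.7055]
step 2: x^-=[1.5629, -0.6648]  P^-=[0.5262 0.4257; 0.4257 0.9155]  H_jac=[0.9202 -0.3914]  S=[0.5392]  K=[0.5890; 0.0618]  nu=[-1.9084]  x^+=[0.4389, -0.7829]  P^+=[0.3391 0.4061; 0.4061 0.9135]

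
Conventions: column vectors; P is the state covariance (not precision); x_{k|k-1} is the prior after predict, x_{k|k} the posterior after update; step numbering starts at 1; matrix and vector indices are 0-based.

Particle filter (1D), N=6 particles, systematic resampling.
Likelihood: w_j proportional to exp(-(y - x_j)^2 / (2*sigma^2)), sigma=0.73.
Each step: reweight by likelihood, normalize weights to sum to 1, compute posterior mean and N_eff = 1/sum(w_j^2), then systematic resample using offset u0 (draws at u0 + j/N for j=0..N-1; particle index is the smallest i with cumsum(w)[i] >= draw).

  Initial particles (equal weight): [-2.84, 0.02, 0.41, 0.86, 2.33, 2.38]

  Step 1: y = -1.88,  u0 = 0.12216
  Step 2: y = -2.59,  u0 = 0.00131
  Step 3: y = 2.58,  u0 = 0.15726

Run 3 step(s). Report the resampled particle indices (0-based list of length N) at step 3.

step 1: w=[0.9094, 0.0730, 0.0158, 0.0019, 0.0000, 0.0000]  mean=-2.5731  Neff=1.2012  idx=[0, 0, 0, 0, 0, 1]
step 2: w=[0.1999, 0.1999, 0.1999, 0.1999, 0.1999, 0.0004]  mean=-2.8390  Neff=5.0036  idx=[0, 0, 1, 2, 3, 4]
step 3: w=[0.1667, 0.1667, 0.1667, 0.1667, 0.1667, 0.1667]  mean=-2.8400  Neff=6.0000  idx=[0, 1, 2, 3, 4, 5]

resampled_idx = [0, 1, 2, 3, 4, 5]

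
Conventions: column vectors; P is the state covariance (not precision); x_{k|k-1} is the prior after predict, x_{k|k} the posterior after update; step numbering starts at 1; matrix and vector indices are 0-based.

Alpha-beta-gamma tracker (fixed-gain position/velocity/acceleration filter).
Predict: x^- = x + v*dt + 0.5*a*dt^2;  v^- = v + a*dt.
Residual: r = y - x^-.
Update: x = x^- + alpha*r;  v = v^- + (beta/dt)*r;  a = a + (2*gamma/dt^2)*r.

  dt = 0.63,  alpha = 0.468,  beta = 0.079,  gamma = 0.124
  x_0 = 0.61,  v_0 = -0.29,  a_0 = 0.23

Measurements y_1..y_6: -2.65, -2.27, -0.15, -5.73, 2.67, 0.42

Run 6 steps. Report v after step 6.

v_post = 0.6101

step 1: x_pred=0.4729  r=-3.1229  x^+=-0.9886  v^+=-0.5367  a^+=-1.7213
step 2: x_pred=-1.6683  r=-0.6017  x^+=-1.9499  v^+=-1.6966  a^+=-2.0973
step 3: x_pred=-3.4350  r=3.2850  x^+=-1.8976  v^+=-2.6060  a^+=-0.0447
step 4: x_pred=-3.5482  r=-2.1818  x^+=-4.5693  v^+=-2.9077  a^+=-1.4080
step 5: x_pred=-6.6806  r=9.3506  x^+=-2.3045  v^+=-2.6222  a^+=4.4347
step 6: x_pred=-3.0764  r=3.4964  x^+=-1.4401  v^+=0.6101  a^+=6.6194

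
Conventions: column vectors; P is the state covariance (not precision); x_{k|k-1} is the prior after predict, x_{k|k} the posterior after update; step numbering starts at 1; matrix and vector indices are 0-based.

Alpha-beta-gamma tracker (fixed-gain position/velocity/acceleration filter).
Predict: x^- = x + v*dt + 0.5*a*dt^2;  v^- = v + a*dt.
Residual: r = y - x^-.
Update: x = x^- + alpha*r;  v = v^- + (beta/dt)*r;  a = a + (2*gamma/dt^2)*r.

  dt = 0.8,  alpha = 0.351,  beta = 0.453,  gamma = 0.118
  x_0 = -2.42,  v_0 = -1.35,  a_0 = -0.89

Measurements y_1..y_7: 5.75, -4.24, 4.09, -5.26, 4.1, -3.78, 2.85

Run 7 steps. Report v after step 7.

v_post = -0.4606

step 1: x_pred=-3.7848  r=9.5348  x^+=-0.4381  v^+=3.3371  a^+=2.6260
step 2: x_pred=3.0719  r=-7.3119  x^+=0.5054  v^+=1.2975  a^+=-0.0703
step 3: x_pred=1.5209  r=2.5691  x^+=2.4227  v^+=2.6960  a^+=0.8771
step 4: x_pred=4.8601  r=-10.1201  x^+=1.3080  v^+=-2.3329  a^+=-2.8547
step 5: x_pred=-1.4719  r=5.5719  x^+=0.4839  v^+=-1.4616  a^+=-0.8001
step 6: x_pred=-0.9415  r=-2.8385  x^+=-1.9378  v^+=-3.7090  a^+=-1.8468
step 7: x_pred=-5.4960  r=8.3460  x^+=-2.5665  v^+=-0.4606  a^+=1.2308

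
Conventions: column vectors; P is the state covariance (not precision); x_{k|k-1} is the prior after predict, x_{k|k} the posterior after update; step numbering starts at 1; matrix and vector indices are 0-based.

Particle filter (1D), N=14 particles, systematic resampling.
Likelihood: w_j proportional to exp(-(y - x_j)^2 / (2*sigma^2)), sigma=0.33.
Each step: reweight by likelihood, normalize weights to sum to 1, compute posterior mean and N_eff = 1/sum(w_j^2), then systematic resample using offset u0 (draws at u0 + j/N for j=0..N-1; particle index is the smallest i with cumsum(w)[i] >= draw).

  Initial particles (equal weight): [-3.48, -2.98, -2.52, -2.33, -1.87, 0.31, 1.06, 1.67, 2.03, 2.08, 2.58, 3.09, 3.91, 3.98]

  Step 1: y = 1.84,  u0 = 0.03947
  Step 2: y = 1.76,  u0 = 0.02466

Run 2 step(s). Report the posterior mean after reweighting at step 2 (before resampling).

post_mean = 1.8839

step 1: w=[0.0000, 0.0000, 0.0000, 0.0000, 0.0000, 0.0000, 0.0232, 0.3325, 0.3217, 0.2915, 0.0307, 0.0003, 0.0000, 0.0000]  mean=1.9195  Neff=3.3275  idx=[7, 7, 7, 7, 7, 8, 8, 8, 8, 9, 9, 9, 9, 9]
step 2: w=[0.0892, 0.0892, 0.0892, 0.0892, 0.0892, 0.0662, 0.0662, 0.0662, 0.0662, 0.0578, 0.0578, 0.0578, 0.0578, 0.0578]  mean=1.8839  Neff=13.5071  idx=[0, 1, 1, 2, 3, 4, 5, 6, 7, 8, 9, 10, 11, 13]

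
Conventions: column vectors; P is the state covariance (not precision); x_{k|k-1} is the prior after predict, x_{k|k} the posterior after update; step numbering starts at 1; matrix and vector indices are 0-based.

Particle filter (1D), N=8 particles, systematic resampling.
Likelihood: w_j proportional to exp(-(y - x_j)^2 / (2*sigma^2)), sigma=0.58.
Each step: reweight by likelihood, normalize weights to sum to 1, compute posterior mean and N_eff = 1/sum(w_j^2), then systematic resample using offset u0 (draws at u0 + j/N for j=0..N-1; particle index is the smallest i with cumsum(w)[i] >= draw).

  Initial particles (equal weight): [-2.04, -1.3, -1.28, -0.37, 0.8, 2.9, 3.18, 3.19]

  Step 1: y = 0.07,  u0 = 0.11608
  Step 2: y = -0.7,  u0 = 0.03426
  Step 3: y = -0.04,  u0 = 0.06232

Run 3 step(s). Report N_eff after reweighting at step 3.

N_eff = 8.0000

step 1: w=[0.0010, 0.0461, 0.0500, 0.5629, 0.3400, 0.0000, 0.0000, 0.0000]  mean=-0.0623  Neff=2.2880  idx=[3, 3, 3, 3, 3, 4, 4, 4]
step 2: w=[0.1951, 0.1951, 0.1951, 0.1951, 0.1951, 0.0081, 0.0081, 0.0081]  mean=-0.3416  Neff=5.2466  idx=[0, 0, 1, 2, 2, 3, 4, 4]
step 3: w=[0.1250, 0.1250, 0.1250, 0.1250, 0.1250, 0.1250, 0.1250, 0.1250]  mean=-0.3700  Neff=8.0000  idx=[0, 1, 2, 3, 4, 5, 6, 7]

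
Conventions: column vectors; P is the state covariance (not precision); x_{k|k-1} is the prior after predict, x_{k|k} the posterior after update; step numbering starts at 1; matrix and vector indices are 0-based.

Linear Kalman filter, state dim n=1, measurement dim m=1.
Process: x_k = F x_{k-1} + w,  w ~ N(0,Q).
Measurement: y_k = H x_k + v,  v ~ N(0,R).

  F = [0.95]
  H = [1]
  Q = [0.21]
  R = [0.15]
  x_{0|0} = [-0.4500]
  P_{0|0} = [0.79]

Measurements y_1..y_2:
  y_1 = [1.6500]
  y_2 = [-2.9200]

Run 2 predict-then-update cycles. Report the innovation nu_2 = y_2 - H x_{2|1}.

step 1: x^-=[-0.4275]  P^-=[0.9230]  S=[1.0730]  K=[0.8602]  nu=[2.0775]  x^+=[1.3596]  P^+=[0.1290]
step 2: x^-=[1.2916]  P^-=[0.3264]  S=[0.4764]  K=[0.6852]  nu=[-4.2116]  x^+=[-1.5941]  P^+=[0.1028]

innov = [-4.2116]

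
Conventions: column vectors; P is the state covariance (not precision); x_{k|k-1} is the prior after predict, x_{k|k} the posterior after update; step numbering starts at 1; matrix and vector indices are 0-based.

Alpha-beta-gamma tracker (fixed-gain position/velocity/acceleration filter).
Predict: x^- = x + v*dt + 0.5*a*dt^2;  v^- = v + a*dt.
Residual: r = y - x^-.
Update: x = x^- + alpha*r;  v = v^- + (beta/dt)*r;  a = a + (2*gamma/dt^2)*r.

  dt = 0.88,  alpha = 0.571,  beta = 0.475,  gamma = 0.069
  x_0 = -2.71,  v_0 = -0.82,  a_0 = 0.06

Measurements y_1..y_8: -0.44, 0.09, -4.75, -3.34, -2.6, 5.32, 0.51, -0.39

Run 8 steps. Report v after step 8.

v_post = 0.3424

step 1: x_pred=-3.4084  r=2.9684  x^+=-1.7134  v^+=0.8350  a^+=0.5890
step 2: x_pred=-0.7505  r=0.8405  x^+=-0.2706  v^+=1.8070  a^+=0.7388
step 3: x_pred=1.6056  r=-6.3556  x^+=-2.0234  v^+=-0.9735  a^+=-0.3938
step 4: x_pred=-3.0326  r=-0.3074  x^+=-3.2081  v^+=-1.4860  a^+=-0.4486
step 5: x_pred=-4.6895  r=2.0895  x^+=-3.4964  v^+=-0.7529  a^+=-0.0763
step 6: x_pred=-4.1885  r=9.5085  x^+=1.2409  v^+=4.3124  a^+=1.6182
step 7: x_pred=5.6623  r=-5.1523  x^+=2.7203  v^+=2.9553  a^+=0.7000
step 8: x_pred=5.5920  r=-5.9820  x^+=2.1763  v^+=0.3424  a^+=-0.3660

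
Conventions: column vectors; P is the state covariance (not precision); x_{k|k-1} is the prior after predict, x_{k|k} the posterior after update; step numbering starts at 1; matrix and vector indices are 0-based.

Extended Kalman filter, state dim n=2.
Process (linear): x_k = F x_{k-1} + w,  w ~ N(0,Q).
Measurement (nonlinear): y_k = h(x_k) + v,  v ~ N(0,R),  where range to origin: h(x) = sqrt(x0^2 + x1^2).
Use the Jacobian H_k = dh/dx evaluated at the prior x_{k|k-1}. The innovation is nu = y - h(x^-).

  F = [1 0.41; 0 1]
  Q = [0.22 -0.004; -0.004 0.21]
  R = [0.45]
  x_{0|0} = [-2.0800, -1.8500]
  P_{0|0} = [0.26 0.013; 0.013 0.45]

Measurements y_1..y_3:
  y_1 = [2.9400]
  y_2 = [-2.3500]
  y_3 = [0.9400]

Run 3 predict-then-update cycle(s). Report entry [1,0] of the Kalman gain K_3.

K[1,0] = 0.5969

step 1: x^-=[-2.8385, -1.8500]  P^-=[0.5663 0.1935; 0.1935 0.6600]  H_jac=[-0.8378 -0.5460]  S=[1.2213]  K=[-0.4750; -0.4278]  nu=[-0.4482]  x^+=[-2.6256, -1.6583]  P^+=[0.2908 -0.0547; -0.0547 0.4365]
step 2: x^-=[-3.3055, -1.6583]  P^-=[0.5393 0.1203; 0.1203 0.6465]  H_jac=[-0.8938 -0.4484]  S=[1.1073]  K=[-0.4841; -0.3589]  nu=[-6.0482]  x^+=[-0.3779, 0.5124]  P^+=[0.2799 -0.0721; -0.0721 0.5039]
step 3: x^-=[-0.1678, 0.5124]  P^-=[0.5255 0.1305; 0.1305 0.7139]  H_jac=[-0.3112 0.9503]  S=[1.0684]  K=[-0.0370; 0.5969]  nu=[0.4009]  x^+=[-0.1826, 0.7517]  P^+=[0.5240 0.1541; 0.1541 0.3331]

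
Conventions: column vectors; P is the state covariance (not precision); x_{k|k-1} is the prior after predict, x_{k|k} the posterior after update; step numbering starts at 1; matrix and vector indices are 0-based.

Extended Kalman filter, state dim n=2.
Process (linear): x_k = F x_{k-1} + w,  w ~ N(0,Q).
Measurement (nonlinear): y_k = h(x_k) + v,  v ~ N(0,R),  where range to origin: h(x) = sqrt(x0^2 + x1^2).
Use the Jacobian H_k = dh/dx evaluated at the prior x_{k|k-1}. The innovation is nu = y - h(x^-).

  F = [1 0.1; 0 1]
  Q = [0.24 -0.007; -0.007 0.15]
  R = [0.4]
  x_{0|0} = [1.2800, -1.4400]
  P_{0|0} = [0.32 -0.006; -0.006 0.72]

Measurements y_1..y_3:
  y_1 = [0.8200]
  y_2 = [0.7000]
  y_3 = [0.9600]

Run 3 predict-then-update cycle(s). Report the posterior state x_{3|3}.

step 1: x^-=[1.1360, -1.4400]  P^-=[0.5660 0.0590; 0.0590 0.8700]  H_jac=[0.6194 -0.7851]  S=[1.0960]  K=[0.2776; -0.5899]  nu=[-1.0141]  x^+=[0.8545, -0.8418]  P^+=[0.4815 0.2385; 0.2385 0.4886]
step 2: x^-=[0.7703, -0.8418]  P^-=[0.7741 0.2803; 0.2803 0.6386]  H_jac=[0.6751 -0.7377]  S=[0.8212]  K=[0.3846; -0.3433]  nu=[-0.4410]  x^+=[0.6007, -0.6904]  P^+=[0.6527 0.3887; 0.3887 0.5419]
step 3: x^-=[0.5317, -0.6904]  P^-=[0.9758 0.4359; 0.4359 0.6919]  H_jac=[0.6101 -0.7923]  S=[0.7761]  K=[0.3221; -0.3636]  nu=[0.0886]  x^+=[0.5602, -0.7226]  P^+=[0.8953 0.5268; 0.5268 0.5893]

x_post = [0.5602, -0.7226]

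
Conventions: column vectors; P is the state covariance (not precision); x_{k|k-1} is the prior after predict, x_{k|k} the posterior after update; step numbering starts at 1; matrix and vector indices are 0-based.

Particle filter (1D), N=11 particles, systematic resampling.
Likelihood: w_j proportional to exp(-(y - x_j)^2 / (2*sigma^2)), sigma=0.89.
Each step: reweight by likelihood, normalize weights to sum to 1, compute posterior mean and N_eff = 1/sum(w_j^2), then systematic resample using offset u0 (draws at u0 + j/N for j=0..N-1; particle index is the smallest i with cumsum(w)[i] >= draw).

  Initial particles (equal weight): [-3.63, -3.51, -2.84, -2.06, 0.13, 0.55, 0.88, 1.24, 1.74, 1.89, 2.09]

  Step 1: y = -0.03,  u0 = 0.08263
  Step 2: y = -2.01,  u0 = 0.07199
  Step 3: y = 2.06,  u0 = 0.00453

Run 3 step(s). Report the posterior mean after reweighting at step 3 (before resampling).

post_mean = 0.4392

step 1: w=[0.0001, 0.0002, 0.0022, 0.0238, 0.3151, 0.2589, 0.1898, 0.1157, 0.0443, 0.0312, 0.0188]  mean=0.6132  Neff=4.5541  idx=[4, 4, 4, 5, 5, 5, 6, 6, 7, 7, 10]
step 2: w=[0.2443, 0.2443, 0.2443, 0.0703, 0.0703, 0.0703, 0.0226, 0.0226, 0.0056, 0.0056, 0.0001]  mean=0.2650  Neff=5.1314  idx=[0, 0, 1, 1, 1, 2, 2, 2, 3, 5, 7]
step 3: w=[0.0577, 0.0577, 0.0577, 0.0577, 0.0577, 0.0577, 0.0577, 0.0577, 0.1436, 0.1436, 0.2514]  mean=0.4392  Neff=7.6300  idx=[0, 1, 3, 4, 6, 7, 8, 9, 9, 10, 10]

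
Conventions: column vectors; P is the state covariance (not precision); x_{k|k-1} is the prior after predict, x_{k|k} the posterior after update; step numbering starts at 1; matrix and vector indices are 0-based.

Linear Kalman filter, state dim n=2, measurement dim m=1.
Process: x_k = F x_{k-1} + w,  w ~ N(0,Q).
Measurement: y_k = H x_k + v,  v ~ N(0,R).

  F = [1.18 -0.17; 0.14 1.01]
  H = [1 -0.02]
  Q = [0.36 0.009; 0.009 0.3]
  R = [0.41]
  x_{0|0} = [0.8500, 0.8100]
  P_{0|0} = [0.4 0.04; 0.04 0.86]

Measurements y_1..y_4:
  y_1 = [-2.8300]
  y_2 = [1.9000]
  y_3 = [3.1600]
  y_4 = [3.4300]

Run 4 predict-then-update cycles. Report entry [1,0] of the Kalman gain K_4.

K[1,0] = -0.2920

step 1: x^-=[0.8653, 0.9371]  P^-=[0.9258 -0.0259; -0.0259 1.1964]  S=[1.3373]  K=[0.6927; -0.0372]  nu=[-3.6766]  x^+=[-1.6813, 1.0740]  P^+=[0.2842 0.0086; 0.0086 1.1946]
step 2: x^-=[-2.1665, 0.8493]  P^-=[0.7867 -0.1391; -0.1391 1.5266]  S=[1.2029]  K=[0.6563; -0.1410]  nu=[4.0835]  x^+=[0.5136, 0.2735]  P^+=[0.2685 -0.0278; -0.0278 1.5027]
step 3: x^-=[0.5596, 0.3482]  P^-=[0.7885 -0.2371; -0.2371 1.8303]  S=[1.2087]  K=[0.6563; -0.2264]  nu=[2.6074]  x^+=[2.2707, -0.2422]  P^+=[0.2679 -0.0575; -0.0575 1.7683]
step 4: x^-=[2.7206, 0.0733]  P^-=[0.8072 -0.3175; -0.3175 2.0929]  S=[1.2307]  K=[0.6610; -0.2920]  nu=[0.7108]  x^+=[3.1905, -0.1343]  P^+=[0.2694 -0.0799; -0.0799 1.9880]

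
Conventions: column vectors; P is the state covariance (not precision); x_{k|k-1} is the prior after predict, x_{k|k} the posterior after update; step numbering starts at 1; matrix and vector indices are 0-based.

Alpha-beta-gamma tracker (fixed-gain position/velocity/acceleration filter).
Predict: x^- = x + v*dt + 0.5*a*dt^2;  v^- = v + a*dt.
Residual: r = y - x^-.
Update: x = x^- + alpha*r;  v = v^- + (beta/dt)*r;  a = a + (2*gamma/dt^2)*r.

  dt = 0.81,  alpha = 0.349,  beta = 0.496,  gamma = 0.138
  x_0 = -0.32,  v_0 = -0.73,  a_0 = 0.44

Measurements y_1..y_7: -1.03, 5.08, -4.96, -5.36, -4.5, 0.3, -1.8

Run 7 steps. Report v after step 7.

step 1: x_pred=-0.7670  r=-0.2630  x^+=-0.8588  v^+=-0.5347  a^+=0.3293
step 2: x_pred=-1.1838  r=6.2638  x^+=1.0023  v^+=3.5677  a^+=2.9643
step 3: x_pred=4.8646  r=-9.8246  x^+=1.4358  v^+=-0.0472  a^+=-1.1685
step 4: x_pred=1.0142  r=-6.3742  x^+=-1.2104  v^+=-4.8970  a^+=-3.8500
step 5: x_pred=-6.4399  r=1.9399  x^+=-5.7629  v^+=-6.8275  a^+=-3.0339
step 6: x_pred=-12.2885  r=12.5885  x^+=-7.8951  v^+=-1.5765  a^+=2.2616
step 7: x_pred=-8.4301  r=6.6301  x^+=-6.1162  v^+=4.3153  a^+=5.0507

v_post = 4.3153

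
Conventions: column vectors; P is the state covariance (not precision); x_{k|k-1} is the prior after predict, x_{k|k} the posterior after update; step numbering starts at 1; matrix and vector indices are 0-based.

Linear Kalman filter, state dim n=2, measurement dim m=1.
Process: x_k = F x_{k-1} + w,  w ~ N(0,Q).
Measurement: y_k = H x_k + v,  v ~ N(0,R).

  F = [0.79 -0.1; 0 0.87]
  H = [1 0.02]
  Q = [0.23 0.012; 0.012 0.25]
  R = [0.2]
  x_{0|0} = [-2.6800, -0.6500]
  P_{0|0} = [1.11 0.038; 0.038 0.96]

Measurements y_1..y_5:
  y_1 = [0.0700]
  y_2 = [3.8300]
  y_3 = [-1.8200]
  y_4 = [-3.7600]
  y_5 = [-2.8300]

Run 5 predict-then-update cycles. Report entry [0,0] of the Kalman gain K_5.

step 1: x^-=[-2.0522, -0.5655]  P^-=[0.9263 -0.0454; -0.0454 0.9766]  S=[1.1249]  K=[0.8227; -0.0230]  nu=[2.1335]  x^+=[-0.2970, -0.6146]  P^+=[0.1650 -0.0241; -0.0241 0.9760]
step 2: x^-=[-0.1732, -0.5347]  P^-=[0.3466 -0.0895; -0.0895 0.9888]  S=[0.5434]  K=[0.6345; -0.1283]  nu=[4.0139]  x^+=[2.3736, -1.0497]  P^+=[0.1278 -0.0453; -0.0453 0.9798]
step 3: x^-=[1.9801, -0.9132]  P^-=[0.3267 -0.1043; -0.1043 0.9916]  S=[0.5229]  K=[0.6208; -0.1616]  nu=[-3.7818]  x^+=[-0.3676, -0.3020]  P^+=[0.1252 -0.0519; -0.0519 0.9780]
step 4: x^-=[-0.2602, -0.2627]  P^-=[0.3261 -0.1087; -0.1087 0.9902]  S=[0.5222]  K=[0.6204; -0.1703]  nu=[-3.4946]  x^+=[-2.4281, 0.3325]  P^+=[0.1251 -0.0536; -0.0536 0.9751]
step 5: x^-=[-1.9515, 0.2893]  P^-=[0.3263 -0.1096; -0.1096 0.9880]  S=[0.5223]  K=[0.6205; -0.1721]  nu=[-0.8843]  x^+=[-2.5002, 0.4414]  P^+=[0.1252 -0.0539; -0.0539 0.9726]

K[0,0] = 0.6205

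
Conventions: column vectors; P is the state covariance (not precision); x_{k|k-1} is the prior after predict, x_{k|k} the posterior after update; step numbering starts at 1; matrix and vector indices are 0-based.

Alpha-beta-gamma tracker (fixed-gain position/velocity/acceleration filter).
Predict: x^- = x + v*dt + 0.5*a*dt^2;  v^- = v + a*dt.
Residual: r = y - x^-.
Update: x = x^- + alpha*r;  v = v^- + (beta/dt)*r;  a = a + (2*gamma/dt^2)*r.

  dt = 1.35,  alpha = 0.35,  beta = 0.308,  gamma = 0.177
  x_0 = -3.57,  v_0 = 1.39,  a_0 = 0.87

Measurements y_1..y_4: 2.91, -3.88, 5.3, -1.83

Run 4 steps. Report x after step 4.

step 1: x_pred=-0.9007  r=3.8107  x^+=0.4330  v^+=3.4339  a^+=1.6102
step 2: x_pred=6.5361  r=-10.4161  x^+=2.8905  v^+=3.2312  a^+=-0.4130
step 3: x_pred=6.8763  r=-1.5763  x^+=6.3246  v^+=2.3140  a^+=-0.7192
step 4: x_pred=8.7932  r=-10.6232  x^+=5.0751  v^+=-1.0805  a^+=-2.7826

x_post = 5.0751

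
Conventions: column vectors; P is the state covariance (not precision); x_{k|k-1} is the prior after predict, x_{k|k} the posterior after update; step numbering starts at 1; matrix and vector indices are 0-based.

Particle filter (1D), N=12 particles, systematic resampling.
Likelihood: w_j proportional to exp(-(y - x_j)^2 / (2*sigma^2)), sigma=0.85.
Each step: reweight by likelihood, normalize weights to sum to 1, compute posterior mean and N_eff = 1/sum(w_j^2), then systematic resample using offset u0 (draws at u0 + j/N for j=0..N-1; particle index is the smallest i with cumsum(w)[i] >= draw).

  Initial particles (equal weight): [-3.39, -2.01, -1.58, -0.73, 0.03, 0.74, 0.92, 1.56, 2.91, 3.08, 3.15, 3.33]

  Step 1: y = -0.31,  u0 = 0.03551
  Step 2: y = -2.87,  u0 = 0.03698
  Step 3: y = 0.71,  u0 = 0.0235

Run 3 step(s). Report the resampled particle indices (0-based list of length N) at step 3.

step 1: w=[0.0004, 0.0426, 0.1030, 0.2783, 0.2903, 0.1466, 0.1104, 0.0280, 0.0002, 0.0001, 0.0001, 0.0000]  mean=-0.1892  Neff=4.7939  idx=[1, 2, 3, 3, 3, 4, 4, 4, 4, 5, 6, 6]
step 2: w=[0.5688, 0.3000, 0.0399, 0.0399, 0.0399, 0.0028, 0.0028, 0.0028, 0.0028, 0.0001, 0.0000, 0.0000]  mean=-1.7042  Neff=2.3901  idx=[0, 0, 0, 0, 0, 0, 0, 1, 1, 1, 2, 4]
step 3: w=[0.0100, 0.0100, 0.0100, 0.0100, 0.0100, 0.0100, 0.0100, 0.0444, 0.0444, 0.0444, 0.3984, 0.3984]  mean=-0.9328  Neff=3.0859  idx=[2, 7, 9, 10, 10, 10, 10, 11, 11, 11, 11, 11]

resampled_idx = [2, 7, 9, 10, 10, 10, 10, 11, 11, 11, 11, 11]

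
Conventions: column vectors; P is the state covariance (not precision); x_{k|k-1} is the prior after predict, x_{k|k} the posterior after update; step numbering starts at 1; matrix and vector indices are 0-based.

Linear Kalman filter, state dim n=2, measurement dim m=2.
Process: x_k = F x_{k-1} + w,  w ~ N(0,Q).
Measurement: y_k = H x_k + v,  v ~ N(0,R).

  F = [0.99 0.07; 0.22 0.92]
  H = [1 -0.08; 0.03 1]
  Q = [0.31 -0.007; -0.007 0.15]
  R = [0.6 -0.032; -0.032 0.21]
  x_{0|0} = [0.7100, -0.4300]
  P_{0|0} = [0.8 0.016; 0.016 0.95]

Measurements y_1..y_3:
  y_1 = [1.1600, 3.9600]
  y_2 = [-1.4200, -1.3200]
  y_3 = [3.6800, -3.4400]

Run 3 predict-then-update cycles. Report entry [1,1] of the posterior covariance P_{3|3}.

step 1: x^-=[0.6728, -0.2394]  P^-=[1.1010 0.2432; 0.2432 0.9993]  S=[1.6684 0.1637; 0.1637 1.2249]  K=[0.6344 0.1407; 0.0175 0.8195]  nu=[0.4680, 4.1792]  x^+=[1.5579, 3.1934]  P^+=[0.3760 -0.0020; -0.0020 0.1716]
step 2: x^-=[1.7659, 3.2807]  P^-=[0.6791 0.0841; 0.0841 0.3126]  S=[1.2676 0.0472; 0.0472 0.5283]  K=[0.5248 0.1508; 0.0244 0.5944]  nu=[-2.9234, -4.6537]  x^+=[-0.4699, 0.4433]  P^+=[0.3105 0.0056; 0.0056 0.1239]
step 3: x^-=[-0.4342, 0.3044]  P^-=[0.6157 0.0737; 0.0737 0.2721]  S=[1.2056 0.0383; 0.0383 0.4871]  K=[0.5010 0.1500; 0.0253 0.5612]  nu=[4.1386, -3.7314]  x^+=[1.0797, -1.6850]  P^+=[0.2963 0.0066; 0.0066 0.1168]

P_post[1,1] = 0.1168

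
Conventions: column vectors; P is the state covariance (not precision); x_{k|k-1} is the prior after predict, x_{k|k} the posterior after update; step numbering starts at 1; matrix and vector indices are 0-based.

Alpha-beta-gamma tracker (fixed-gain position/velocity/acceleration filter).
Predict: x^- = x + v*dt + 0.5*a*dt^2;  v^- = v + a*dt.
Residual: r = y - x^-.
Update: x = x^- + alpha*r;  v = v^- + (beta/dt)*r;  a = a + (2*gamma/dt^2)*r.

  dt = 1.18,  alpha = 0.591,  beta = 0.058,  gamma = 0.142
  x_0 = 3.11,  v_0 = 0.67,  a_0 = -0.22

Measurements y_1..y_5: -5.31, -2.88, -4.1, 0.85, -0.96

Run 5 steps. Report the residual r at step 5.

resid = 9.2735

step 1: x_pred=3.7474  r=-9.0574  x^+=-1.6055  v^+=-0.0348  a^+=-2.0674
step 2: x_pred=-3.0859  r=0.2059  x^+=-2.9642  v^+=-2.4642  a^+=-2.0254
step 3: x_pred=-7.2820  r=3.1820  x^+=-5.4015  v^+=-4.6978  a^+=-1.3764
step 4: x_pred=-11.9031  r=12.7531  x^+=-4.3660  v^+=-5.6950  a^+=1.2248
step 5: x_pred=-10.2335  r=9.2735  x^+=-4.7528  v^+=-3.7940  a^+=3.1162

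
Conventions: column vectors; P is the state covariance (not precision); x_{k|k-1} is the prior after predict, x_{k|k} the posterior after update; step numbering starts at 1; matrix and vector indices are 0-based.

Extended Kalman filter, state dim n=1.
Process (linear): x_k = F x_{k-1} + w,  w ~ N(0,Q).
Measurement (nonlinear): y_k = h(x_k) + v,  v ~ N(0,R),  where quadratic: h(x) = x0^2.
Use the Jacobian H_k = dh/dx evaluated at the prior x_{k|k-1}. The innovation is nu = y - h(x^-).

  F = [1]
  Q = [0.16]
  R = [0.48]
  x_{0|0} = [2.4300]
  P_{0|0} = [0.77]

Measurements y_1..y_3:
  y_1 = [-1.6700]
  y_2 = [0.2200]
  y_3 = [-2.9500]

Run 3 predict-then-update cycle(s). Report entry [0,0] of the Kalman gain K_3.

K[0,0] = 0.3540

step 1: x^-=[2.4300]  P^-=[0.9300]  H_jac=[4.8600]  S=[22.4462]  K=[0.2014]  nu=[-7.5749]  x^+=[0.9047]  P^+=[0.0199]
step 2: x^-=[0.9047]  P^-=[0.1799]  H_jac=[1.8094]  S=[1.0690]  K=[0.3045]  nu=[-0.5985]  x^+=[0.7225]  P^+=[0.0808]
step 3: x^-=[0.7225]  P^-=[0.2408]  H_jac=[1.4449]  S=[0.9827]  K=[0.3540]  nu=[-3.4720]  x^+=[-0.5067]  P^+=[0.1176]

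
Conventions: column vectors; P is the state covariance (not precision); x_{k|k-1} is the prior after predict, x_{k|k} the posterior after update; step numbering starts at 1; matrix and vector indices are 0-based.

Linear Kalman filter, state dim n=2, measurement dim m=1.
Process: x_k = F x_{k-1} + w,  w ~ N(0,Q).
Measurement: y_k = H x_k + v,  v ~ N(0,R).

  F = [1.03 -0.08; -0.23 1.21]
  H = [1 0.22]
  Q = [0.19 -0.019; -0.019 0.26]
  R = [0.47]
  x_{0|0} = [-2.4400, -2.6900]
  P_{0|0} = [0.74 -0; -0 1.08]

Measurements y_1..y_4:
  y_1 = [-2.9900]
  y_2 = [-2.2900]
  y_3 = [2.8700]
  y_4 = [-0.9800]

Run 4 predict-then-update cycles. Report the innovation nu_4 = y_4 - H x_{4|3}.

step 1: x^-=[-2.2980, -2.6937]  P^-=[0.9820 -0.2989; -0.2989 1.8804]  S=[1.4115]  K=[0.6491; 0.0814]  nu=[-0.0994]  x^+=[-2.3625, -2.7018]  P^+=[0.3872 -0.3734; -0.3734 1.8710]
step 2: x^-=[-2.2172, -2.7258]  P^-=[0.6743 -0.7641; -0.7641 3.2277]  S=[0.9644]  K=[0.5249; -0.0560]  nu=[0.5269]  x^+=[-1.9406, -2.7553]  P^+=[0.4086 -0.7357; -0.7357 3.2247]
step 3: x^-=[-1.7784, -2.8875]  P^-=[0.7654 -1.3584; -1.3584 5.4124]  S=[0.8996]  K=[0.5186; -0.1864]  nu=[5.2837]  x^+=[0.9615, -3.8726]  P^+=[0.5234 -1.2715; -1.2715 5.3811]
step 4: x^-=[1.3001, -4.9069]  P^-=[0.9893 -2.2719; -2.2719 8.8739]  S=[0.8892]  K=[0.5505; -0.3595]  nu=[-1.2006]  x^+=[0.6392, -4.4753]  P^+=[0.7198 -2.0959; -2.0959 8.7589]

innov = [-1.2006]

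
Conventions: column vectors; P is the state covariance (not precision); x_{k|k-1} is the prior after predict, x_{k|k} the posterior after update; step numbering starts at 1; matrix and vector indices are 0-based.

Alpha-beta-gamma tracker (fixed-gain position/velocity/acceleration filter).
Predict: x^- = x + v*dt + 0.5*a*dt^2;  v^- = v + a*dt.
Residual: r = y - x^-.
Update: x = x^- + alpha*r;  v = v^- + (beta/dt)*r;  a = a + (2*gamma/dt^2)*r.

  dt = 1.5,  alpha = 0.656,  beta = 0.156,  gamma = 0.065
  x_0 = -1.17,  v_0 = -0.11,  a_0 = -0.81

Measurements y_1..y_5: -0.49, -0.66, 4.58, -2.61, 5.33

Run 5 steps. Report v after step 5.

step 1: x_pred=-2.2462  r=1.7562  x^+=-1.0941  v^+=-1.1424  a^+=-0.7085
step 2: x_pred=-3.6048  r=2.9448  x^+=-1.6730  v^+=-1.8989  a^+=-0.5384
step 3: x_pred=-5.1270  r=9.7070  x^+=1.2408  v^+=-1.6969  a^+=0.0225
step 4: x_pred=-1.2793  r=-1.3307  x^+=-2.1523  v^+=-1.8016  a^+=-0.0544
step 5: x_pred=-4.9159  r=10.2459  x^+=1.8054  v^+=-0.8177  a^+=0.5376

v_post = -0.8177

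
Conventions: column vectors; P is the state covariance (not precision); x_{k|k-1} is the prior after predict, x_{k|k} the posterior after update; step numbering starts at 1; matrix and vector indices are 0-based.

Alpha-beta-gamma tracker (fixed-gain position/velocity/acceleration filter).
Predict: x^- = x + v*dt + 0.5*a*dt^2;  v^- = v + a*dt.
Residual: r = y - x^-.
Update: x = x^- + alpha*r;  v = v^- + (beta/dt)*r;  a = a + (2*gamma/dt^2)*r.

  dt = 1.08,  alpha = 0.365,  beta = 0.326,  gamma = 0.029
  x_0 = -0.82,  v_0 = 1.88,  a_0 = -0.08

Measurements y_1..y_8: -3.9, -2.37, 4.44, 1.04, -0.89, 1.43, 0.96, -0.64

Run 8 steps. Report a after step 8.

a_post = -0.2227

step 1: x_pred=1.1637  r=-5.0637  x^+=-0.6845  v^+=0.2651  a^+=-0.3318
step 2: x_pred=-0.5917  r=-1.7783  x^+=-1.2408  v^+=-0.6300  a^+=-0.4202
step 3: x_pred=-2.1663  r=6.6063  x^+=0.2450  v^+=0.9103  a^+=-0.0917
step 4: x_pred=1.1746  r=-0.1346  x^+=1.1255  v^+=0.7706  a^+=-0.0984
step 5: x_pred=1.9003  r=-2.7903  x^+=0.8818  v^+=-0.1780  a^+=-0.2372
step 6: x_pred=0.5513  r=0.8787  x^+=0.8720  v^+=-0.1689  a^+=-0.1935
step 7: x_pred=0.5768  r=0.3832  x^+=0.7167  v^+=-0.2622  a^+=-0.1744
step 8: x_pred=0.3318  r=-0.9718  x^+=-0.0229  v^+=-0.7439  a^+=-0.2227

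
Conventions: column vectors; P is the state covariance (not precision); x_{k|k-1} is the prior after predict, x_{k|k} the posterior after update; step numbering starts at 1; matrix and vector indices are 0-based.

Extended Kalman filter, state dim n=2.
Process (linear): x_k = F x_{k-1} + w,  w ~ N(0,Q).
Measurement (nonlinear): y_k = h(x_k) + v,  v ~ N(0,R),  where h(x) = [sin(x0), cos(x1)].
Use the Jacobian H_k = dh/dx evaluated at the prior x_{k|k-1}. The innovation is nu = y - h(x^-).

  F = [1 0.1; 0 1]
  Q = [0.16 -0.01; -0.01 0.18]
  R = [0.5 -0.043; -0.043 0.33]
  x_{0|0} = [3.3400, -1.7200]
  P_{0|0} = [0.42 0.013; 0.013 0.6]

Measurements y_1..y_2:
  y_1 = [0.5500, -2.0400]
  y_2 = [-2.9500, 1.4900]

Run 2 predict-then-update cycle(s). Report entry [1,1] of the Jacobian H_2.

step 1: x^-=[3.1680, -1.7200]  P^-=[0.5886 0.0630; 0.0630 0.7800]  H_jac=[-0.9997 0.0000; 0.0000 0.9889]  S=[1.0882 -0.1053; -0.1053 1.0928]  K=[-0.5402 0.0050; 0.0105 0.7069]  nu=[0.5764, -1.8913]  x^+=[2.8472, -3.0509]  P^+=[0.2704 0.0251; 0.0251 0.2354]
step 2: x^-=[2.5421, -3.0509]  P^-=[0.4378 0.0387; 0.0387 0.4154]  H_jac=[-0.8256 0.0000; 0.0000 0.0906]  S=[0.7984 -0.0459; -0.0459 0.3334]  K=[-0.4557 -0.0522; -0.0338 0.1082]  nu=[-3.5142, 2.4859]  x^+=[4.0138, -2.6631]  P^+=[0.2733 0.0261; 0.0261 0.4103]

H_jac[1,1] = 0.0906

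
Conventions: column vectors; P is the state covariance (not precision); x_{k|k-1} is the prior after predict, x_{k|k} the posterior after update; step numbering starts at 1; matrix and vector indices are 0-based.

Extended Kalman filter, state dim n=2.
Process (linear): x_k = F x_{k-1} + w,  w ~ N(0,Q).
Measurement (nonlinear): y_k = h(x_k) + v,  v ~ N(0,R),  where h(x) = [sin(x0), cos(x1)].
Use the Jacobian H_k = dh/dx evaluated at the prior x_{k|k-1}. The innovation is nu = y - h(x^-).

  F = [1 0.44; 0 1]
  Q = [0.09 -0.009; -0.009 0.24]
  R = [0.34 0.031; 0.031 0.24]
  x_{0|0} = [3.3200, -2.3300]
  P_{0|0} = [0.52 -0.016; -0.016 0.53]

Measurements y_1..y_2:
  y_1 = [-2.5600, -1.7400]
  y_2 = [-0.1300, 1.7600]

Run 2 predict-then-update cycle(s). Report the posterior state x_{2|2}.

x_post = [3.5743, -1.3156]

step 1: x^-=[2.2948, -2.3300]  P^-=[0.6985 0.2082; 0.2082 0.7700]  H_jac=[-0.6624 0.0000; 0.0000 0.7254]  S=[0.6465 -0.0690; -0.0690 0.6452]  K=[-0.6987 0.1593; -0.1223 0.8527]  nu=[-3.3092, -1.0517]  x^+=[4.4393, -2.8221]  P^+=[0.3512 0.0229; 0.0229 0.2769]
step 2: x^-=[3.1976, -2.8221]  P^-=[0.5149 0.1357; 0.1357 0.5169]  H_jac=[-0.9984 0.0000; 0.0000 0.3141]  S=[0.8533 -0.0115; -0.0115 0.2910]  K=[-0.6008 0.1226; -0.1513 0.5519]  nu=[-0.0740, 2.7094]  x^+=[3.5743, -1.3156]  P^+=[0.2008 0.0344; 0.0344 0.4068]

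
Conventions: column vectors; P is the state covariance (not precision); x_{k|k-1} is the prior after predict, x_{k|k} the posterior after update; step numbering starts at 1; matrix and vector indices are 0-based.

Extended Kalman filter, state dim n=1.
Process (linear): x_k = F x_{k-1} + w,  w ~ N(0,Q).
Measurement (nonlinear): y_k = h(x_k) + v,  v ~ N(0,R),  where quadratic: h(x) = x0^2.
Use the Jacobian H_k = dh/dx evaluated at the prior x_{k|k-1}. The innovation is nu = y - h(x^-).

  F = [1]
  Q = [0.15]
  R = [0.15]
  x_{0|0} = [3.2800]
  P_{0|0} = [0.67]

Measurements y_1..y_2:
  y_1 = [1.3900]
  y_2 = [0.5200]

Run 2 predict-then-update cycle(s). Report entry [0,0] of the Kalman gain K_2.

step 1: x^-=[3.2800]  P^-=[0.8200]  H_jac=[6.5600]  S=[35.4376]  K=[0.1518]  nu=[-9.3684]  x^+=[1.8579]  P^+=[0.0035]
step 2: x^-=[1.8579]  P^-=[0.1535]  H_jac=[3.7159]  S=[2.2691]  K=[0.2513]  nu=[-2.9319]  x^+=[1.1211]  P^+=[0.0101]

K[0,0] = 0.2513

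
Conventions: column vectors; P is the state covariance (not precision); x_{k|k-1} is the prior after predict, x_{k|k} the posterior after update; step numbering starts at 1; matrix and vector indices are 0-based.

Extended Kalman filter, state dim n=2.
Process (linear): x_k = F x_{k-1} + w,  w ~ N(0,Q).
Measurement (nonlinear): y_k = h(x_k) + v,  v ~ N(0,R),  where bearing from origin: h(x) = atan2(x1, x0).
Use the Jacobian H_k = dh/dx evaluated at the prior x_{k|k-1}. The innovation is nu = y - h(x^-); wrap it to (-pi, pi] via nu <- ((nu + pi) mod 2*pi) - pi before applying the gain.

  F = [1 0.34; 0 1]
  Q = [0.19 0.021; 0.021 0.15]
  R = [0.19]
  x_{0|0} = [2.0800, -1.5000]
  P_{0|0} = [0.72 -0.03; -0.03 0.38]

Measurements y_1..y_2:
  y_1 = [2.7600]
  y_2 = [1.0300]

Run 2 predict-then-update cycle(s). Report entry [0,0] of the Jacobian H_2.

step 1: x^-=[1.5700, -1.5000]  P^-=[0.9335 0.1202; 0.1202 0.5300]  H_jac=[0.3181 0.3330]  S=[0.3687]  K=[0.9140; 0.5823]  nu=[-2.7606]  x^+=[-0.9532, -3.1076]  P^+=[0.6255 -0.0761; -0.0761 0.4050]
step 2: x^-=[-2.0098, -3.1076]  P^-=[0.8106 0.0826; 0.0826 0.5550]  H_jac=[0.2269 -0.1467]  S=[0.2382]  K=[0.7213; -0.2632]  nu=[-3.1083]  x^+=[-4.2517, -2.2895]  P^+=[0.6867 0.1278; 0.1278 0.5385]

H_jac[0,0] = 0.2269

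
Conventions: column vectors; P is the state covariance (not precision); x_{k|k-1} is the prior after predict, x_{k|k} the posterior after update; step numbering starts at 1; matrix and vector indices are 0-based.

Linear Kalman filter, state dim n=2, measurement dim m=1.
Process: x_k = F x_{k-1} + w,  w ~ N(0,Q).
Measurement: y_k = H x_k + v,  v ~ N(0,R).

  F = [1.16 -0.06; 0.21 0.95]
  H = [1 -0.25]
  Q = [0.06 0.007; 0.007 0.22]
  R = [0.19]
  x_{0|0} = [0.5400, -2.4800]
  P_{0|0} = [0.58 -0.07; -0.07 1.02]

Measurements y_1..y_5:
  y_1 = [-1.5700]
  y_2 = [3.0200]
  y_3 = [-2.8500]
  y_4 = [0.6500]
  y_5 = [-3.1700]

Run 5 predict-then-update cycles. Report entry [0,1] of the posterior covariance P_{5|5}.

step 1: x^-=[0.7752, -2.2426]  P^-=[0.8539 0.0139; 0.0139 1.1382]  S=[1.1081]  K=[0.7675; -0.2443]  nu=[-2.9059]  x^+=[-1.4549, -1.5328]  P^+=[0.2012 0.2216; 0.2216 1.0721]
step 2: x^-=[-1.5958, -1.7617]  P^-=[0.3038 0.2363; 0.2363 1.2849]  S=[0.4559]  K=[0.5367; -0.1862]  nu=[4.1753]  x^+=[0.6452, -2.5391]  P^+=[0.1724 0.2819; 0.2819 1.2691]
step 3: x^-=[0.9007, -2.2766]  P^-=[0.2574 0.2838; 0.2838 1.4854]  S=[0.3983]  K=[0.4680; -0.2199]  nu=[-4.3199]  x^+=[-1.1211, -1.3267]  P^+=[0.1701 0.3248; 0.3248 1.4661]
step 4: x^-=[-1.2209, -1.4958]  P^-=[0.2490 0.3187; 0.3187 1.6803]  S=[0.3847]  K=[0.4402; -0.2636]  nu=[1.4969]  x^+=[-0.5620, -1.8905]  P^+=[0.1745 0.3633; 0.3633 1.6535]
step 5: x^-=[-0.5385, -1.9140]  P^-=[0.2501 0.3510; 0.3510 1.8650]  S=[0.3812]  K=[0.4260; -0.3023]  nu=[-3.1100]  x^+=[-1.8633, -0.9739]  P^+=[0.1810 0.4001; 0.4001 1.8301]

P_post[0,1] = 0.4001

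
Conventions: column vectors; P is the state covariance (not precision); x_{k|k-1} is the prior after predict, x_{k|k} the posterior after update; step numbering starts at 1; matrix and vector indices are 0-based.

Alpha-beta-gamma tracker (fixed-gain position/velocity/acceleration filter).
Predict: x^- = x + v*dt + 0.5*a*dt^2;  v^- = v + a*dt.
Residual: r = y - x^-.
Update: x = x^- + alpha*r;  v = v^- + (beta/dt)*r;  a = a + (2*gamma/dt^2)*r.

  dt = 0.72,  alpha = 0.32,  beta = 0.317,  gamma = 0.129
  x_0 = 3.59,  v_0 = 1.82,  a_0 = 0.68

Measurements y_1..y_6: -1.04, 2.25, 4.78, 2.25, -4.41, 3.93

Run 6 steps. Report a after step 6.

a_post = 1.9950

step 1: x_pred=5.0767  r=-6.1167  x^+=3.1193  v^+=-0.3834  a^+=-2.3642
step 2: x_pred=2.2305  r=0.0195  x^+=2.2367  v^+=-2.0770  a^+=-2.3544
step 3: x_pred=0.1310  r=4.6490  x^+=1.6187  v^+=-1.7254  a^+=-0.0407
step 4: x_pred=0.3659  r=1.8841  x^+=0.9688  v^+=-0.9251  a^+=0.8970
step 5: x_pred=0.5352  r=-4.9452  x^+=-1.0473  v^+=-2.4565  a^+=-1.5641
step 6: x_pred=-3.2214  r=7.1514  x^+=-0.9330  v^+=-0.4341  a^+=1.9950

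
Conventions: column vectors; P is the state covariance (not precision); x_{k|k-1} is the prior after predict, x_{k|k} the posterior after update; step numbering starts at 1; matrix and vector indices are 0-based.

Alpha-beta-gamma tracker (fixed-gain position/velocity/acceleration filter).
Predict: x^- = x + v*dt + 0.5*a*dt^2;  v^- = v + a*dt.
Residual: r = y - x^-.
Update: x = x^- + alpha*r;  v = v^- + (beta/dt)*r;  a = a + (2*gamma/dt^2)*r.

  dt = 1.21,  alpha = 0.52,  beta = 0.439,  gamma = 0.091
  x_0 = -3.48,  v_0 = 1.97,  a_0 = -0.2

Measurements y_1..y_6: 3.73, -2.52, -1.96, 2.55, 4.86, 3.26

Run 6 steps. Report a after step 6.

step 1: x_pred=-1.2427  r=4.9727  x^+=1.3431  v^+=3.5321  a^+=0.4181
step 2: x_pred=5.9231  r=-8.4431  x^+=1.5327  v^+=0.9749  a^+=-0.6314
step 3: x_pred=2.2501  r=-4.2101  x^+=0.0608  v^+=-1.3166  a^+=-1.1547
step 4: x_pred=-2.3776  r=4.9276  x^+=0.1848  v^+=-0.9261  a^+=-0.5422
step 5: x_pred=-1.3327  r=6.1927  x^+=1.8875  v^+=0.6646  a^+=0.2276
step 6: x_pred=2.8583  r=0.4017  x^+=3.0672  v^+=1.0858  a^+=0.2775

a_post = 0.2775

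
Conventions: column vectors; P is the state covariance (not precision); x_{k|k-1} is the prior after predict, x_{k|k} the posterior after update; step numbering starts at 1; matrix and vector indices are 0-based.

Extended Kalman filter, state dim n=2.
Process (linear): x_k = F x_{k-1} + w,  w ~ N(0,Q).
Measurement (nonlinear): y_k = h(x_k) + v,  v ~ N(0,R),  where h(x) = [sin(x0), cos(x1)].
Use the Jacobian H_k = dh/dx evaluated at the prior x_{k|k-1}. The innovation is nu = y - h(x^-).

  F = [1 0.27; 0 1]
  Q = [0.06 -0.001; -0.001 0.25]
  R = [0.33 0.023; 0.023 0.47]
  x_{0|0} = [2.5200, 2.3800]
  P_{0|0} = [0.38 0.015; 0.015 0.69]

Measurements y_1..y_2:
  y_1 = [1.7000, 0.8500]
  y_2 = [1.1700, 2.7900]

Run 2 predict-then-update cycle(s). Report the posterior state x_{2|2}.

x_post = [1.9409, -0.3497]

step 1: x^-=[3.1626, 2.3800]  P^-=[0.4984 0.2003; 0.2003 0.9400]  H_jac=[-0.9998 0.0000; 0.0000 -0.6901]  S=[0.8282 0.1612; 0.1612 0.9176]  K=[-0.5926 -0.0465; -0.1079 -0.6879]  nu=[1.7210, 1.5737]  x^+=[2.0695, 1.1117]  P^+=[0.1967 0.0514; 0.0514 0.4721]
step 2: x^-=[2.3696, 1.1117]  P^-=[0.3189 0.1779; 0.1779 0.7221]  H_jac=[-0.7165 0.0000; 0.0000 -0.8964]  S=[0.4937 0.1373; 0.1373 1.0503]  K=[-0.4364 -0.0948; -0.0901 -0.6046]  nu=[0.4725, 2.3468]  x^+=[1.9409, -0.3497]  P^+=[0.2040 0.0609; 0.0609 0.3193]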